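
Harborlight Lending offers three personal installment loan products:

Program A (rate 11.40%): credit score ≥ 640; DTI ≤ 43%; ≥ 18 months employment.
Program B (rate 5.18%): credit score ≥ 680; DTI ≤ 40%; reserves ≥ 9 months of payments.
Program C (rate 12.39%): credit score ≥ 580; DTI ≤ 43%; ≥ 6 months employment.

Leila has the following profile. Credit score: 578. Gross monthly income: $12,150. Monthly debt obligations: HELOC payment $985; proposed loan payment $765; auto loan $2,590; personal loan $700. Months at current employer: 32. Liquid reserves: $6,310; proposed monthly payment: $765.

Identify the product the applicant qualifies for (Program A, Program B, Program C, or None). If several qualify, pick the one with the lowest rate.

Total debts = (985 + 765 + 2,590 + 700) = 5,040; DTI = 5,040/12,150 = 41.5%.
Reserves = 6,310/765 = 8.2 months.
Program A: score 578 < 640; DTI 41.5% ≤ 43%; employment 32 ≥ 18 mo → does not qualify.
Program B: score 578 < 680; DTI 41.5% > 40%; reserves 8.2 < 9 mo → does not qualify.
Program C: score 578 < 580; DTI 41.5% ≤ 43%; employment 32 ≥ 6 mo → does not qualify.

None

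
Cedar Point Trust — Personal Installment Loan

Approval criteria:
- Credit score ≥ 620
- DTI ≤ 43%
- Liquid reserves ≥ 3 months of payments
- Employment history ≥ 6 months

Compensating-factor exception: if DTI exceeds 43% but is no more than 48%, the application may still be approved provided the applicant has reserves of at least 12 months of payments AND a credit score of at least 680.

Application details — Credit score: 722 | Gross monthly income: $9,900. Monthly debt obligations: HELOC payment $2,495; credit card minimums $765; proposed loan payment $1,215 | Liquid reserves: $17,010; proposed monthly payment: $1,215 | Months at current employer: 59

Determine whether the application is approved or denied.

Approved

Credit score 722 ≥ 620 (meets base)
Total debts = (2,495 + 765 + 1,215) = 4,475. DTI = 4,475/9,900 = 45.2% > 43% — standard DTI limit exceeded.
Reserves: 17,010 ÷ 1,215 = 14.0 months (meets 3-month minimum)
Employment 59 ≥ 6 months
45.2% falls in the override range (43%–48%), so the compensating-factor test applies.
Reserves 14.0 ≥ 12 months; credit score 722 ≥ 680.
Both compensating conditions met → exception applies.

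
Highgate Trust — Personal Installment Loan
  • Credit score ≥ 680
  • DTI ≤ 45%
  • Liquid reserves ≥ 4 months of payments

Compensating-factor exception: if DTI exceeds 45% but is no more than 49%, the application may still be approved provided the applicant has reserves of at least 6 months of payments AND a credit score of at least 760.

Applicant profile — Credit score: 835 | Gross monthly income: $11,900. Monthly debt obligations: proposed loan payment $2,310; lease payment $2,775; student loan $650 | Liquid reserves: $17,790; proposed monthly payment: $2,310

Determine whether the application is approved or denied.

Approved

Credit score 835 ≥ 680 (meets base)
Total debts = (2,310 + 2,775 + 650) = 5,735. DTI = 5,735/11,900 = 48.2% > 45% — standard DTI limit exceeded.
Liquid reserves cover 17,790/2,310 = 7.7 months — ≥ 4 required
48.2% falls in the override range (45%–49%), so the compensating-factor test applies.
Override check — reserves: 7.7 mo (ok); score: 835 (ok).
Both override conditions satisfied; DTI exception granted.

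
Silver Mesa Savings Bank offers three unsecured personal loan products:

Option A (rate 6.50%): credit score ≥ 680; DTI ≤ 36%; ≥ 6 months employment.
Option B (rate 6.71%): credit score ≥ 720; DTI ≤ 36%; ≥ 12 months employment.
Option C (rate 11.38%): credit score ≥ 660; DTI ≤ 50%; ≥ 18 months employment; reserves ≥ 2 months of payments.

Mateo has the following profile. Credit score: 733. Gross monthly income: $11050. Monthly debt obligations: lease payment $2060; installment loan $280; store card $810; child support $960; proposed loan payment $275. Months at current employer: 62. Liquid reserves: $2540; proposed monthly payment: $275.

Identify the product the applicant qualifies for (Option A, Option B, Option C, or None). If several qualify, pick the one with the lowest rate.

Total debts = (2,060 + 280 + 810 + 960 + 275) = 4,385; DTI = 4,385/11,050 = 39.7%.
Reserves = 2,540/275 = 9.2 months.
Option A: score 733 ≥ 680; DTI 39.7% > 36%; employment 62 ≥ 6 mo → does not qualify.
Option B: score 733 ≥ 720; DTI 39.7% > 36%; employment 62 ≥ 12 mo → does not qualify.
Option C: score 733 ≥ 660; DTI 39.7% ≤ 50%; employment 62 ≥ 18 mo; reserves 9.2 ≥ 2 mo → qualifies.

Option C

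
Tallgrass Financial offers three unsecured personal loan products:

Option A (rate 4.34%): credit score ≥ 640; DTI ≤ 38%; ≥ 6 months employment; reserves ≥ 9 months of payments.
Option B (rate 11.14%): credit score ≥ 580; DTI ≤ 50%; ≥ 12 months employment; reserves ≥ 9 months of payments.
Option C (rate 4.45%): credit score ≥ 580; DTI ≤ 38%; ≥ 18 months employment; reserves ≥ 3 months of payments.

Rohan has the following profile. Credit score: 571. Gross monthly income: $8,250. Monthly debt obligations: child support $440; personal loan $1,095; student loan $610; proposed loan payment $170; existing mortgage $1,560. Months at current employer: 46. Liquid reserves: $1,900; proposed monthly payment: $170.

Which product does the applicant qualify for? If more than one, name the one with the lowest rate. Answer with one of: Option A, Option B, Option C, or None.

Total debts = (440 + 1,095 + 610 + 170 + 1,560) = 3,875; DTI = 3,875/8,250 = 47%.
Reserves = 1,900/170 = 11.2 months.
Option A: score 571 < 640; DTI 47% > 38%; employment 46 ≥ 6 mo; reserves 11.2 ≥ 9 mo → does not qualify.
Option B: score 571 < 580; DTI 47% ≤ 50%; employment 46 ≥ 12 mo; reserves 11.2 ≥ 9 mo → does not qualify.
Option C: score 571 < 580; DTI 47% > 38%; employment 46 ≥ 18 mo; reserves 11.2 ≥ 3 mo → does not qualify.

None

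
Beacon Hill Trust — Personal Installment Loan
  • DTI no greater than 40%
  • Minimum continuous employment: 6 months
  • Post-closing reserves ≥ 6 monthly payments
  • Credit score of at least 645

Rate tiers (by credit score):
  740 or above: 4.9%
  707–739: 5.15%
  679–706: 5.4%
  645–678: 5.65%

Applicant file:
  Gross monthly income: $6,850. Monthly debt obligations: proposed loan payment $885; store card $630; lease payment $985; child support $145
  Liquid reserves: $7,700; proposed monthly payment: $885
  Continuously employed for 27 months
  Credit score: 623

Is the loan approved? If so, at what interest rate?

Denied

Credit score 623 < 645 (below minimum)
Total monthly debts = (885 + 630 + 985 + 145) = 2,645. DTI: 2,645 ÷ 6,850 = 38.6%, within the 40% cap
Employment 27 ≥ 6 months
Reserves: 7,700 ÷ 885 = 8.7 months (meets 6-month minimum)
Not all requirements met → denied.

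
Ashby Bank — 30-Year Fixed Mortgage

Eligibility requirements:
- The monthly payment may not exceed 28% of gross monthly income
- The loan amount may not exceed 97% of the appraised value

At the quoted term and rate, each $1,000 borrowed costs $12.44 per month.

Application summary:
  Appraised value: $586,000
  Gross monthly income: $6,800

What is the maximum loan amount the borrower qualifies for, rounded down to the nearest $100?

$153,000

Payment cap: 28% × $6,800 = $1,904/month.
At $12.44 per $1,000, that supports 1,904/12.44 × 1,000 ≈ $153,054 → $153,000.
LTV cap: 97% × $586,000 = $568,420 → $568,400.
Binding constraint: payment-to-income.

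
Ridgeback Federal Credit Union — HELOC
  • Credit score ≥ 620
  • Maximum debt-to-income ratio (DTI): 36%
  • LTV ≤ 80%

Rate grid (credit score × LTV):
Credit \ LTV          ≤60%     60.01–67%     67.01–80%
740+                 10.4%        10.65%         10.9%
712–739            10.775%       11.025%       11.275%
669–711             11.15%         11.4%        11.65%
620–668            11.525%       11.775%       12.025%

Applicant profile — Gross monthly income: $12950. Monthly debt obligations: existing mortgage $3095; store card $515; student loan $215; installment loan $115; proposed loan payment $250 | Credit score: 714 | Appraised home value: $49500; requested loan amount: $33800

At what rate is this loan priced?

Credit score 714 ≥ 620; Total monthly debts = (3,095 + 515 + 215 + 115 + 250) = 4,190. DTI = 4,190/12,950 = 32.4% ≤ 36%
LTV = 33,800/49,500 = 68.3% ≤ 80%
Credit 714 → row 712–739; LTV 68.3% → column 67.01–80%. Grid cell → 11.275%.

11.275%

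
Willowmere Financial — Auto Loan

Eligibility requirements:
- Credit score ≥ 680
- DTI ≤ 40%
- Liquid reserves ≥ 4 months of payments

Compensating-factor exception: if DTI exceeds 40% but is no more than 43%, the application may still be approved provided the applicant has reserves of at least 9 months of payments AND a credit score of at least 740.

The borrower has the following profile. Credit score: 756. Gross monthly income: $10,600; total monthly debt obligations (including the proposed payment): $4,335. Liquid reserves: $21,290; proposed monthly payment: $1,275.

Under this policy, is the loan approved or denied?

Approved

Credit score 756 ≥ 680 (meets base)
DTI = 4,335/10,600 = 40.9% > 40% — standard DTI limit exceeded.
Reserves: 21,290 ÷ 1,275 = 16.7 months (meets 4-month minimum)
40.9% falls in the override range (40%–43%), so the compensating-factor test applies.
Override check — reserves: 16.7 mo (ok); score: 756 (ok).
Both compensating conditions met → exception applies.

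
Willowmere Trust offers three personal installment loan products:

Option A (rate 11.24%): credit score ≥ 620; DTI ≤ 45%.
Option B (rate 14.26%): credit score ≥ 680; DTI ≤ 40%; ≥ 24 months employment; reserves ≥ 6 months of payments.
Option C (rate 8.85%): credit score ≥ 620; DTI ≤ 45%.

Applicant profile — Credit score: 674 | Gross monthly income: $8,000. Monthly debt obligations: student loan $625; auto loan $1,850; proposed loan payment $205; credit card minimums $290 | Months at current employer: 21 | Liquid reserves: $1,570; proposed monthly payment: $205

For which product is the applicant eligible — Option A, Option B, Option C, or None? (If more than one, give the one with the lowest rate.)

Option C

Total debts = (625 + 1,850 + 205 + 290) = 2,970; DTI = 2,970/8,000 = 37.1%.
Reserves = 1,570/205 = 7.7 months.
Option A: score 674 ≥ 620; DTI 37.1% ≤ 45% → qualifies.
Option B: score 674 < 680; DTI 37.1% ≤ 40%; employment 21 < 24 mo; reserves 7.7 ≥ 6 mo → does not qualify.
Option C: score 674 ≥ 620; DTI 37.1% ≤ 45% → qualifies.
Qualifying: Option A, Option C. Lowest rate is 8.85% → Option C.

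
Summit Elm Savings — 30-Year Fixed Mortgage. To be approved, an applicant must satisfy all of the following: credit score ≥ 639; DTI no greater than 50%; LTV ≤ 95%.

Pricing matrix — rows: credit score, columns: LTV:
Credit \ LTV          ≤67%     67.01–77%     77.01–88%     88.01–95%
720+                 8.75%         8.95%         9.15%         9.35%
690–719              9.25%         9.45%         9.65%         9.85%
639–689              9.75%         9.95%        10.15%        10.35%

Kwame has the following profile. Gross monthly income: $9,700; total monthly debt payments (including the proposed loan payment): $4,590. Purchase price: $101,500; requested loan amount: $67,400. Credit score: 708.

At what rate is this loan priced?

Credit score 708 ≥ 639; Debt-to-income = 4,590/9,700 = 47.3% — meets 50% limit
LTV = 67,400/101,500 = 66.4% ≤ 95%
Credit 708 → row 690–719; LTV 66.4% → column ≤67%. Grid cell → 9.25%.

9.25%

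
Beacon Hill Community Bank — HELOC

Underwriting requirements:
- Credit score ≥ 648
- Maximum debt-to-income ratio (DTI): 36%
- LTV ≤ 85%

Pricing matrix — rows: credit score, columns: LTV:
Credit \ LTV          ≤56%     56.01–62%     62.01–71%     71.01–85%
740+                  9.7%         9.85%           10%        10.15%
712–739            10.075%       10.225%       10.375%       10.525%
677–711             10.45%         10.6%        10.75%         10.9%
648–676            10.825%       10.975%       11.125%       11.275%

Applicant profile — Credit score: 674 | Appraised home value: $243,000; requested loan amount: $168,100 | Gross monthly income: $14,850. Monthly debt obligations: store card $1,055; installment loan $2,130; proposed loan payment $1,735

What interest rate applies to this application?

Credit score 674 ≥ 648; Total monthly debts = (1,055 + 2,130 + 1,735) = 4,920. Debt-to-income = 4,920/14,850 = 33.1% — meets 36% limit
LTV = 168,100/243,000 = 69.2% ≤ 85%
Row: 674 falls in 648–676. Column: 69.2% falls in 62.01–71%. Rate = 11.125%.

11.125%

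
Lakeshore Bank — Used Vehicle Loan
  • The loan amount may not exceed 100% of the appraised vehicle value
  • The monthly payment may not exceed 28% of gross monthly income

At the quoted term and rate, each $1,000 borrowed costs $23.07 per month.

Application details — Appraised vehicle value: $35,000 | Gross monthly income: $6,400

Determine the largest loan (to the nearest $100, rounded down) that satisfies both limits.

Payment cap: 28% × $6,400 = $1,792/month.
At $23.07 per $1,000, that supports 1,792/23.07 × 1,000 ≈ $77,676 → $77,600.
LTV cap: 100% × $35,000 = $35,000 → $35,000.
Binding constraint: loan-to-value.

$35,000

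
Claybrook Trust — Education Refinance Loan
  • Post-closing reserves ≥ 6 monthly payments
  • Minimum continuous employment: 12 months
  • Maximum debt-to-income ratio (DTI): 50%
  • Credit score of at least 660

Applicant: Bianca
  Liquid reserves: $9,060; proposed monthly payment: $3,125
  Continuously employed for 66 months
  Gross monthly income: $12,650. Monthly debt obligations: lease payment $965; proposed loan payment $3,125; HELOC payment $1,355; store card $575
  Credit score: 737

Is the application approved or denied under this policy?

Denied

Reserves: 9,060 ÷ 3,125 = 2.9 months (below 6-month minimum)
Employment 66 ≥ 12 months
Total monthly debts = (965 + 3,125 + 1,355 + 575) = 6,020. Debt-to-income = 6,020/12,650 = 47.6% — meets 50% limit
Credit score 737 ≥ 660 (meets)
Fails on reserves.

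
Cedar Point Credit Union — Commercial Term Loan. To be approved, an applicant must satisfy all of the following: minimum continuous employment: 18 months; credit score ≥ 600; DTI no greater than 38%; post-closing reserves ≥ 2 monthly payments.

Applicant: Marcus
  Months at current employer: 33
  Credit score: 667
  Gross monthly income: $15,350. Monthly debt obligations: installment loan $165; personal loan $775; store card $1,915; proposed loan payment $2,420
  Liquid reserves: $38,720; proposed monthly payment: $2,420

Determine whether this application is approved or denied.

Employment 33 ≥ 18 months
Credit score 667 ≥ 600 (meets)
Total monthly debts = (165 + 775 + 1,915 + 2,420) = 5,275. Debt-to-income = 5,275/15,350 = 34.4% — meets 38% limit
Reserves: 38,720 ÷ 2,420 = 16.0 months (meets 2-month minimum)
All criteria satisfied.

Approved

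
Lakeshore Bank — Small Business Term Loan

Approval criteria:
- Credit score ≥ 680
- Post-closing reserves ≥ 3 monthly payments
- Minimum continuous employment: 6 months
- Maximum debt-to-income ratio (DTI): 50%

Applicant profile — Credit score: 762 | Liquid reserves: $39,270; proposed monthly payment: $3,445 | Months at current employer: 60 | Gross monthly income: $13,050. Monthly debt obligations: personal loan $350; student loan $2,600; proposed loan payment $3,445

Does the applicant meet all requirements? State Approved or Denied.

Credit score 762 ≥ 680 (meets)
Liquid reserves cover 39,270/3,445 = 11.4 months — ≥ 3 required
Employment 60 ≥ 6 months
Total monthly debts = (350 + 2,600 + 3,445) = 6,395. Debt-to-income = 6,395/13,050 = 49% — meets 50% limit
All criteria satisfied.

Approved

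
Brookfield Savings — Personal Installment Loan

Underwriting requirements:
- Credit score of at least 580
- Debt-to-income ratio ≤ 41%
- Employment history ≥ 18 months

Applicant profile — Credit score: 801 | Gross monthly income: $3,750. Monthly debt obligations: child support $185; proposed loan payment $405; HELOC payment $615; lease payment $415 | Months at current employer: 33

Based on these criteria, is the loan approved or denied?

Credit score 801 ≥ 580 (meets)
Total monthly debts = (185 + 405 + 615 + 415) = 1,620. Debt-to-income = 1,620/3,750 = 43.2% — over 41% limit
Employment 33 ≥ 18 months
Fails on DTI.

Denied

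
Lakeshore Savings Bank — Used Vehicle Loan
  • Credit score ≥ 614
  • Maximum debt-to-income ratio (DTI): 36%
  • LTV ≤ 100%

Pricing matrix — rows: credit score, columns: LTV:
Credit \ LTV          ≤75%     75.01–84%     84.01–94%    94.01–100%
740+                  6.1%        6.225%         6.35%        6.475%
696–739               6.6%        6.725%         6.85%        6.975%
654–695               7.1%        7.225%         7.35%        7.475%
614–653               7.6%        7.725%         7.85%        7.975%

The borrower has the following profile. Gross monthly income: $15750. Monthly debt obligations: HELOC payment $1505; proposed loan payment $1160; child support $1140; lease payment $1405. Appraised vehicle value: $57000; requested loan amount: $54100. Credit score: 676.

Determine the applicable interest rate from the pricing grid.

Credit score 676 ≥ 614; Total monthly debts = (1,505 + 1,160 + 1,140 + 1,405) = 5,210. DTI = 5,210/15,750 = 33.1% ≤ 36%
LTV: 54,100 ÷ 57,000 = 94.9%, within 100% cap
Credit 676 → row 654–695; LTV 94.9% → column 94.01–100%. Grid cell → 7.475%.

7.475%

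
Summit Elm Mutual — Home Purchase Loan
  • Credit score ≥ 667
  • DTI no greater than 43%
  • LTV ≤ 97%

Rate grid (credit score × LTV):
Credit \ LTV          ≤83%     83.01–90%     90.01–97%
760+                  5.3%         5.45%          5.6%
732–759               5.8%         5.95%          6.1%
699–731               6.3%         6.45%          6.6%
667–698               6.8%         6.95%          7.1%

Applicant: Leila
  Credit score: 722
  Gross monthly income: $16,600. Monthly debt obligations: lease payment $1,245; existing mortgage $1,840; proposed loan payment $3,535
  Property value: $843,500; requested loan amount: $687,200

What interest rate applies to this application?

Credit score 722 ≥ 667; Total monthly debts = (1,245 + 1,840 + 3,535) = 6,620. DTI = 6,620/16,600 = 39.9% ≤ 43%
LTV: 687,200 ÷ 843,500 = 81.5%, within 97% cap
Credit 722 → row 699–731; LTV 81.5% → column ≤83%. Grid cell → 6.3%.

6.3%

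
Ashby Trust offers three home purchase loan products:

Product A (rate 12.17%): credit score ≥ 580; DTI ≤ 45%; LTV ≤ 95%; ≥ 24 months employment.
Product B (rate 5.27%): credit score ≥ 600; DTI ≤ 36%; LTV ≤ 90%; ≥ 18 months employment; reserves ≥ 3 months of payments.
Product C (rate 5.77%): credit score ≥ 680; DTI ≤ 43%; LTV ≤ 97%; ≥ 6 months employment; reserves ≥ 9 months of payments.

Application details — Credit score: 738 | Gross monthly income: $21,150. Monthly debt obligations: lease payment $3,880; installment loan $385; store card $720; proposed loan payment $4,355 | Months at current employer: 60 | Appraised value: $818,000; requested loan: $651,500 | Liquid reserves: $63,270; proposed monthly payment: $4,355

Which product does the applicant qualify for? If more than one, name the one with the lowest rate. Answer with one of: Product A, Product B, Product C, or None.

Total debts = (3,880 + 385 + 720 + 4,355) = 9,340; DTI = 9,340/21,150 = 44.2%.
LTV = 651,500/818,000 = 79.6%.
Reserves = 63,270/4,355 = 14.5 months.
Product A: score 738 ≥ 580; DTI 44.2% ≤ 45%; LTV 79.6% ≤ 95%; employment 60 ≥ 24 mo → qualifies.
Product B: score 738 ≥ 600; DTI 44.2% > 36%; LTV 79.6% ≤ 90%; employment 60 ≥ 18 mo; reserves 14.5 ≥ 3 mo → does not qualify.
Product C: score 738 ≥ 680; DTI 44.2% > 43%; LTV 79.6% ≤ 97%; employment 60 ≥ 6 mo; reserves 14.5 ≥ 9 mo → does not qualify.

Product A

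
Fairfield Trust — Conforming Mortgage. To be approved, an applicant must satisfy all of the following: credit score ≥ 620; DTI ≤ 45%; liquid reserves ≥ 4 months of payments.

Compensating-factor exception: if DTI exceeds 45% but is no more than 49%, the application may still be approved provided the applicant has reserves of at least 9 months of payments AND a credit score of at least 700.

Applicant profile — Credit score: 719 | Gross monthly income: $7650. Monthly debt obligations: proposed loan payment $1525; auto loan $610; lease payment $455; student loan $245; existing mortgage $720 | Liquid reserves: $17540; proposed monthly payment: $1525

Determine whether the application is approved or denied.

Credit score 719 ≥ 620 (meets base)
Total debts = (1,525 + 610 + 455 + 245 + 720) = 3,555. DTI = 3,555/7,650 = 46.5% > 45% — standard DTI limit exceeded.
Reserves = 17,540/1,525 = 11.5 months ≥ 4
46.5% falls in the override range (45%–49%), so the compensating-factor test applies.
Override check — reserves: 11.5 mo (ok); score: 719 (ok).
Both override conditions satisfied; DTI exception granted.

Approved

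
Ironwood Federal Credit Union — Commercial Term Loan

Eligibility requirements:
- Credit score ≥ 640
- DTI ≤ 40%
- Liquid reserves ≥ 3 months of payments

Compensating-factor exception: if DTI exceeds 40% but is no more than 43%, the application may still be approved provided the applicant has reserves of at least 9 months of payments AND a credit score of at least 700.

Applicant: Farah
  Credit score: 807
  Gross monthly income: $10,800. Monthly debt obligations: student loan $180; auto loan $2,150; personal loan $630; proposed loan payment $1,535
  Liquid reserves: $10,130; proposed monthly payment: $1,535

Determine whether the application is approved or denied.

Denied

Credit score 807 ≥ 640 (meets base)
Total debts = (180 + 2,150 + 630 + 1,535) = 4,495. DTI = 4,495/10,800 = 41.6% > 40% — standard DTI limit exceeded.
Reserves: 10,130 ÷ 1,535 = 6.6 months (meets 3-month minimum)
DTI 41.6% is within the 40%–43% exception band; checking compensating factors.
Reserves 6.6 < 9 months; credit score 807 ≥ 700.
Override conditions not both satisfied; exception does not apply.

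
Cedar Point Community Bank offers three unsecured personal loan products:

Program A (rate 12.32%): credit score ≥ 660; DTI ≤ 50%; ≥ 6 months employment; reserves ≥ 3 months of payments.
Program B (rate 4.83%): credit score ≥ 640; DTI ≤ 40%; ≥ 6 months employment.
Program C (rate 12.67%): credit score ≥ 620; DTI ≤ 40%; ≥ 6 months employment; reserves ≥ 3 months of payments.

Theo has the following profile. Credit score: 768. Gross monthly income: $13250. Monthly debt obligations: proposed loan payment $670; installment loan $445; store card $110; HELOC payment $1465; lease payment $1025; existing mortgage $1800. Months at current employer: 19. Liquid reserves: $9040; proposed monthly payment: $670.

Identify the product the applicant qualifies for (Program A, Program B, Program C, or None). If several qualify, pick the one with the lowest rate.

Total debts = (670 + 445 + 110 + 1,465 + 1,025 + 1,800) = 5,515; DTI = 5,515/13,250 = 41.6%.
Reserves = 9,040/670 = 13.5 months.
Program A: score 768 ≥ 660; DTI 41.6% ≤ 50%; employment 19 ≥ 6 mo; reserves 13.5 ≥ 3 mo → qualifies.
Program B: score 768 ≥ 640; DTI 41.6% > 40%; employment 19 ≥ 6 mo → does not qualify.
Program C: score 768 ≥ 620; DTI 41.6% > 40%; employment 19 ≥ 6 mo; reserves 13.5 ≥ 3 mo → does not qualify.

Program A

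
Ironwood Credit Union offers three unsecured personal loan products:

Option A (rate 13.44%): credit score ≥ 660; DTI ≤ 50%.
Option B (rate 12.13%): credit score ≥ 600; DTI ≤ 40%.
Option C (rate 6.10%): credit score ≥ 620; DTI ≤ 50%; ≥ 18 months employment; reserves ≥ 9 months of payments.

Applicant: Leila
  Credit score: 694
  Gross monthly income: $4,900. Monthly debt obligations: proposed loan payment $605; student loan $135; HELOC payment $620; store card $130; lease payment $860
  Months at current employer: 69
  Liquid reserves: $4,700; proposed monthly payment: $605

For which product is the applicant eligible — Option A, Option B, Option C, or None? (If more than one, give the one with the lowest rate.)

Total debts = (605 + 135 + 620 + 130 + 860) = 2,350; DTI = 2,350/4,900 = 48%.
Reserves = 4,700/605 = 7.8 months.
Option A: score 694 ≥ 660; DTI 48% ≤ 50% → qualifies.
Option B: score 694 ≥ 600; DTI 48% > 40% → does not qualify.
Option C: score 694 ≥ 620; DTI 48% ≤ 50%; employment 69 ≥ 18 mo; reserves 7.8 < 9 mo → does not qualify.

Option A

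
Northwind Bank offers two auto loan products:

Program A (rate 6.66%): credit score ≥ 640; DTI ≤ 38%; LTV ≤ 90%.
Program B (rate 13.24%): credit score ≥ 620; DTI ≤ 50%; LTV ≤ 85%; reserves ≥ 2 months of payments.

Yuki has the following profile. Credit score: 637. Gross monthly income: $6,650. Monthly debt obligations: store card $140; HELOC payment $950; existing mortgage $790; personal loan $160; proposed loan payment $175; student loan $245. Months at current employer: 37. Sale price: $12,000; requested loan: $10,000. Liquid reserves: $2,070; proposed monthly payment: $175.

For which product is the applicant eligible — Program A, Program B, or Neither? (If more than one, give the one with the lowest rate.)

Program B

Total debts = (140 + 950 + 790 + 160 + 175 + 245) = 2,460; DTI = 2,460/6,650 = 37%.
LTV = 10,000/12,000 = 83.3%.
Reserves = 2,070/175 = 11.8 months.
Program A: score 637 < 640; DTI 37% ≤ 38%; LTV 83.3% ≤ 90% → does not qualify.
Program B: score 637 ≥ 620; DTI 37% ≤ 50%; LTV 83.3% ≤ 85%; reserves 11.8 ≥ 2 mo → qualifies.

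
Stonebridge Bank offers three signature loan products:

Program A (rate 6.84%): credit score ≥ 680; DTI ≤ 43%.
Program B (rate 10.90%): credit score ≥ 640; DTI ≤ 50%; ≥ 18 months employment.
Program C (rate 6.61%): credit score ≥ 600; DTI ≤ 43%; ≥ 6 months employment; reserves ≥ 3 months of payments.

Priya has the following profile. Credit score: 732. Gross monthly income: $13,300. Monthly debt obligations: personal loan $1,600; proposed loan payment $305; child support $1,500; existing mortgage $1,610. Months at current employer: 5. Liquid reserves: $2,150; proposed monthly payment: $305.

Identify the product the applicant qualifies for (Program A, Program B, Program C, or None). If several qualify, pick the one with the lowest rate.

Total debts = (1,600 + 305 + 1,500 + 1,610) = 5,015; DTI = 5,015/13,300 = 37.7%.
Reserves = 2,150/305 = 7.0 months.
Program A: score 732 ≥ 680; DTI 37.7% ≤ 43% → qualifies.
Program B: score 732 ≥ 640; DTI 37.7% ≤ 50%; employment 5 < 18 mo → does not qualify.
Program C: score 732 ≥ 600; DTI 37.7% ≤ 43%; employment 5 < 6 mo; reserves 7.0 ≥ 3 mo → does not qualify.

Program A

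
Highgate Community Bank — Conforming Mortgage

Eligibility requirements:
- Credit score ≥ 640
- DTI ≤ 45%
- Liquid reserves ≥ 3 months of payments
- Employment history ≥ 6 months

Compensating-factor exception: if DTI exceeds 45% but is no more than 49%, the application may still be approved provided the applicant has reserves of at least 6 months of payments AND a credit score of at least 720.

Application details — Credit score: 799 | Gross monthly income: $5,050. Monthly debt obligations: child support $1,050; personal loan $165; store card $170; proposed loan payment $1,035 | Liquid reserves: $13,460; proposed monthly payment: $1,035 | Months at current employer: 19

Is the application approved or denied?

Approved

Credit score 799 ≥ 640 (meets base)
Total debts = (1,050 + 165 + 170 + 1,035) = 2,420. DTI: 2,420 ÷ 5,050 = 47.9%, over the 45% base limit.
Reserves = 13,460/1,035 = 13.0 months ≥ 3
Employment 19 ≥ 6 months
47.9% falls in the override range (45%–49%), so the compensating-factor test applies.
Reserves 13.0 ≥ 6 months; credit score 799 ≥ 720.
Both override conditions satisfied; DTI exception granted.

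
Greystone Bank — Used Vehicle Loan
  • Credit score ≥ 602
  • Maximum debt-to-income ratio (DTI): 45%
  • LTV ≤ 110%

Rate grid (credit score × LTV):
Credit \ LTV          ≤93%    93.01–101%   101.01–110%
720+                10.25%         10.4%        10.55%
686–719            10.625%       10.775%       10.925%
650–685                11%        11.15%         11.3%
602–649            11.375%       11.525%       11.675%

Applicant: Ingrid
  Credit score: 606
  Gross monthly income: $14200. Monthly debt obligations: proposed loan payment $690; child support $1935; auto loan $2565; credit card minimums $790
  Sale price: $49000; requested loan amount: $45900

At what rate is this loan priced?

Credit score 606 ≥ 602; Total monthly debts = (690 + 1,935 + 2,565 + 790) = 5,980. Debt-to-income = 5,980/14,200 = 42.1% — meets 45% limit
Loan-to-value = 45,900/49,000 = 93.7% — pass (110% max)
Score 606 is in the 602–649 band; LTV 93.7% is in the 93.01–101% band → 11.525%.

11.525%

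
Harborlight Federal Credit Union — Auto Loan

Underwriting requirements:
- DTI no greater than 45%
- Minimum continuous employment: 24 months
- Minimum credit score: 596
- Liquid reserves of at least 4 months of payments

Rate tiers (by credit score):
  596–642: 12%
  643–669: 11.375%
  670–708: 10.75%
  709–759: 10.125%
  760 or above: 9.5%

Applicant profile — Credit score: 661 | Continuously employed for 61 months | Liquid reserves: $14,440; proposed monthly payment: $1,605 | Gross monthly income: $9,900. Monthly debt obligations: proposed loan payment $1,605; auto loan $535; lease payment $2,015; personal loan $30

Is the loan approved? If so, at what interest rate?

Approved at 11.375%

Credit score 661 ≥ 596 (meets minimum)
Total monthly debts = (1,605 + 535 + 2,015 + 30) = 4,185. DTI: 4,185 ÷ 9,900 = 42.3%, within the 45% cap
Employment 61 ≥ 24 months
Liquid reserves cover 14,440/1,605 = 9.0 months — ≥ 4 required
All requirements met. Score 661 falls in the 643–669 tier → 11.375%.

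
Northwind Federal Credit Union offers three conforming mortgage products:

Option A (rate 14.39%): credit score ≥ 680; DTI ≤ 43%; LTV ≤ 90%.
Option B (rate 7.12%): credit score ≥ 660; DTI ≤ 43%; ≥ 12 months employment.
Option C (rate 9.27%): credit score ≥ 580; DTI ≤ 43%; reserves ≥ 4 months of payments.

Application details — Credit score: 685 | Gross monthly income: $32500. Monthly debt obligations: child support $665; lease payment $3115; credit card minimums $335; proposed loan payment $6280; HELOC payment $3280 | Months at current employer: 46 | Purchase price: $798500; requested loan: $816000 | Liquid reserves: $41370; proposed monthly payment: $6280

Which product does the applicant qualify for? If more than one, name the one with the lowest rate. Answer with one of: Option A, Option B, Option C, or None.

Option B

Total debts = (665 + 3,115 + 335 + 6,280 + 3,280) = 13,675; DTI = 13,675/32,500 = 42.1%.
LTV = 816,000/798,500 = 102.2%.
Reserves = 41,370/6,280 = 6.6 months.
Option A: score 685 ≥ 680; DTI 42.1% ≤ 43%; LTV 102.2% > 90% → does not qualify.
Option B: score 685 ≥ 660; DTI 42.1% ≤ 43%; employment 46 ≥ 12 mo → qualifies.
Option C: score 685 ≥ 580; DTI 42.1% ≤ 43%; reserves 6.6 ≥ 4 mo → qualifies.
Qualifying: Option B, Option C. Lowest rate is 7.12% → Option B.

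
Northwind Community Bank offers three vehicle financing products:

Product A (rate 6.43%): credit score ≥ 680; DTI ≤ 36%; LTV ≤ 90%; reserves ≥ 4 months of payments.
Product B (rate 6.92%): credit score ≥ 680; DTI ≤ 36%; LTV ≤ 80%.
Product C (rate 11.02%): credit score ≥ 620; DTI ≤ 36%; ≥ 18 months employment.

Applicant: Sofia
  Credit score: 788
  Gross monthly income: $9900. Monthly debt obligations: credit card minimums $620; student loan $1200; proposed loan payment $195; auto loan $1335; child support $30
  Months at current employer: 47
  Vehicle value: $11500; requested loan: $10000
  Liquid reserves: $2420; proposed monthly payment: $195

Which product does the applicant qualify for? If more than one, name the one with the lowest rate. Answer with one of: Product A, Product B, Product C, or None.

Total debts = (620 + 1,200 + 195 + 1,335 + 30) = 3,380; DTI = 3,380/9,900 = 34.1%.
LTV = 10,000/11,500 = 87%.
Reserves = 2,420/195 = 12.4 months.
Product A: score 788 ≥ 680; DTI 34.1% ≤ 36%; LTV 87% ≤ 90%; reserves 12.4 ≥ 4 mo → qualifies.
Product B: score 788 ≥ 680; DTI 34.1% ≤ 36%; LTV 87% > 80% → does not qualify.
Product C: score 788 ≥ 620; DTI 34.1% ≤ 36%; employment 47 ≥ 18 mo → qualifies.
Qualifying: Product A, Product C. Lowest rate is 6.43% → Product A.

Product A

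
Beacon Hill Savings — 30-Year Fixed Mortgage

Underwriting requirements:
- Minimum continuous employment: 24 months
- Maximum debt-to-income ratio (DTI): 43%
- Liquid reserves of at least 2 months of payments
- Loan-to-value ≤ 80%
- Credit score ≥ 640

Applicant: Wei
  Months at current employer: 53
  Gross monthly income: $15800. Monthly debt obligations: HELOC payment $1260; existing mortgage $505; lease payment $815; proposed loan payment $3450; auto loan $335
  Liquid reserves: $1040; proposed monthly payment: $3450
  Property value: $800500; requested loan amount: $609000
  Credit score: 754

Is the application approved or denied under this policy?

Employment 53 ≥ 24 months
Total monthly debts = (1,260 + 505 + 815 + 3,450 + 335) = 6,365. DTI = 6,365/15,800 = 40.3% ≤ 43%
Reserves = 1,040/3,450 = 0.3 months < 2
LTV: 609,000 ÷ 800,500 = 76.1%, within 80% cap
Credit score 754 ≥ 640 (meets)
Fails on reserves.

Denied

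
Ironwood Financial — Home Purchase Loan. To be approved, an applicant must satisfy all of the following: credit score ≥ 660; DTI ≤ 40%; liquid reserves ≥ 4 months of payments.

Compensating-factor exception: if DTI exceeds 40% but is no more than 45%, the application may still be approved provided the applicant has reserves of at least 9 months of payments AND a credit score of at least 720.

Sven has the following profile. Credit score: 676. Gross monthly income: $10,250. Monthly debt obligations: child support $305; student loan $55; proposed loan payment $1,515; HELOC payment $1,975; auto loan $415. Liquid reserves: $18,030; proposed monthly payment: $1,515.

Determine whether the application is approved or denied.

Denied

Credit score 676 ≥ 660 (meets base)
Total debts = (305 + 55 + 1,515 + 1,975 + 415) = 4,265. DTI: 4,265 ÷ 10,250 = 41.6%, over the 40% base limit.
Reserves = 18,030/1,515 = 11.9 months ≥ 4
DTI 41.6% is within the 40%–45% exception band; checking compensating factors.
Override check — reserves: 11.9 mo (ok); score: 676 (below 720).
Override conditions not both satisfied; exception does not apply.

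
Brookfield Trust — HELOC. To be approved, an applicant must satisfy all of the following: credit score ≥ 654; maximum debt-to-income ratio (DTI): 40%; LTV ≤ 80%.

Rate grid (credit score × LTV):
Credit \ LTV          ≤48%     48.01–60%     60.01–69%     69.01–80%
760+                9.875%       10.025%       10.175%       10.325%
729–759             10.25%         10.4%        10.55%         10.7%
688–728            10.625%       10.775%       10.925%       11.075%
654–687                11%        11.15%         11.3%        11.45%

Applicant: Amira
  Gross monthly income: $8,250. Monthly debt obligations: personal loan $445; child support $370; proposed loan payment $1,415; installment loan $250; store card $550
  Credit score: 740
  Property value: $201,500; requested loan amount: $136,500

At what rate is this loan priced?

Credit score 740 ≥ 654; Total monthly debts = (445 + 370 + 1,415 + 250 + 550) = 3,030. DTI: 3,030 ÷ 8,250 = 36.7%, within the 40% cap
LTV = 136,500/201,500 = 67.7% ≤ 80%
Score 740 is in the 729–759 band; LTV 67.7% is in the 60.01–69% band → 10.55%.

10.55%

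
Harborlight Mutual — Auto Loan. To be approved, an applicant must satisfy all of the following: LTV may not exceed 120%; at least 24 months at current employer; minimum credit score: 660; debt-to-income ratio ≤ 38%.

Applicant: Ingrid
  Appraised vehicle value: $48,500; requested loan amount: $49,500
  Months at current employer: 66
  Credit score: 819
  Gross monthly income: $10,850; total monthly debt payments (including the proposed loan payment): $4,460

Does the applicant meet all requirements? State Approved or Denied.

Denied

LTV: 49,500 ÷ 48,500 = 102.1%, within 120% cap
Employment 66 ≥ 24 months
Credit score 819 ≥ 660 (meets)
DTI: 4,460 ÷ 10,850 = 41.1%, exceeds the 38% cap
Fails on DTI.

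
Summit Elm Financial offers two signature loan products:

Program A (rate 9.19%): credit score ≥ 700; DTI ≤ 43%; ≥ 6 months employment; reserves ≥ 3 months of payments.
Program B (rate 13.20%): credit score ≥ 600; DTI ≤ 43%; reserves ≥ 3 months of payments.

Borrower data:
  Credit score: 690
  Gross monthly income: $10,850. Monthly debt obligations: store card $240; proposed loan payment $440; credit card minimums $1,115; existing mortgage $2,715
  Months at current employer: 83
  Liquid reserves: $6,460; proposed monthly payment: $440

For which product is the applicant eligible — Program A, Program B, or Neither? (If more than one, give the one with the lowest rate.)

Program B

Total debts = (240 + 440 + 1,115 + 2,715) = 4,510; DTI = 4,510/10,850 = 41.6%.
Reserves = 6,460/440 = 14.7 months.
Program A: score 690 < 700; DTI 41.6% ≤ 43%; employment 83 ≥ 6 mo; reserves 14.7 ≥ 3 mo → does not qualify.
Program B: score 690 ≥ 600; DTI 41.6% ≤ 43%; reserves 14.7 ≥ 3 mo → qualifies.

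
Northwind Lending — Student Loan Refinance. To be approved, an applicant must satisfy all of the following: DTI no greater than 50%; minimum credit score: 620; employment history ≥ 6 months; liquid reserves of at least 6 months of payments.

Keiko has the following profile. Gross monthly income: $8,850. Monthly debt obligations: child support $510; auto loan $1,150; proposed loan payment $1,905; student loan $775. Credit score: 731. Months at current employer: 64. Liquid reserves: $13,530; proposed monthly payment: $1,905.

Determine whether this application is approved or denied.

Approved

Total monthly debts = (510 + 1,150 + 1,905 + 775) = 4,340. DTI = 4,340/8,850 = 49% ≤ 50%
Credit score 731 ≥ 620 (meets)
Employment 64 ≥ 6 months
Liquid reserves cover 13,530/1,905 = 7.1 months — ≥ 6 required
All criteria satisfied.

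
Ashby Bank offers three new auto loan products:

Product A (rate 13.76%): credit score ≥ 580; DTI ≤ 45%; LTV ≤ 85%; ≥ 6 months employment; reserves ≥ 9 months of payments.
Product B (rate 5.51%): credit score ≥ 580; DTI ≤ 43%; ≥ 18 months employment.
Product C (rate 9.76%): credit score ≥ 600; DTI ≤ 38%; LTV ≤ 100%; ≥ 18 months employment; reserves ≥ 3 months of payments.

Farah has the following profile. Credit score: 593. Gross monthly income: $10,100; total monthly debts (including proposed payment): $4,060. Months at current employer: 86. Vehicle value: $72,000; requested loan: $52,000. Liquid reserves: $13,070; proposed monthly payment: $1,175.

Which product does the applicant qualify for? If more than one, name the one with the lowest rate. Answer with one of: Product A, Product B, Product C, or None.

Product B

DTI = 4,060/10,100 = 40.2%.
LTV = 52,000/72,000 = 72.2%.
Reserves = 13,070/1,175 = 11.1 months.
Product A: score 593 ≥ 580; DTI 40.2% ≤ 45%; LTV 72.2% ≤ 85%; employment 86 ≥ 6 mo; reserves 11.1 ≥ 9 mo → qualifies.
Product B: score 593 ≥ 580; DTI 40.2% ≤ 43%; employment 86 ≥ 18 mo → qualifies.
Product C: score 593 < 600; DTI 40.2% > 38%; LTV 72.2% ≤ 100%; employment 86 ≥ 18 mo; reserves 11.1 ≥ 3 mo → does not qualify.
Qualifying: Product A, Product B. Lowest rate is 5.51% → Product B.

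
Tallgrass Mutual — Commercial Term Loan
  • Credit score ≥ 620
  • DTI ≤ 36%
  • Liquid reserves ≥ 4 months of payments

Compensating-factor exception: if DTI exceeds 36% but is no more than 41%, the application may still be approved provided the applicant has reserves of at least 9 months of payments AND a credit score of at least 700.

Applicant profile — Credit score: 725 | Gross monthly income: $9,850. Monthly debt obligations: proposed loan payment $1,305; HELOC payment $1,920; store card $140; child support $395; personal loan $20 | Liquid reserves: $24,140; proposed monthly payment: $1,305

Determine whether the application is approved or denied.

Approved

Credit score 725 ≥ 620 (meets base)
Total debts = (1,305 + 1,920 + 140 + 395 + 20) = 3,780. DTI: 3,780 ÷ 9,850 = 38.4%, over the 36% base limit.
Reserves = 24,140/1,305 = 18.5 months ≥ 4
DTI 38.4% is within the 36%–41% exception band; checking compensating factors.
Override check — reserves: 18.5 mo (ok); score: 725 (ok).
Both override conditions satisfied; DTI exception granted.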